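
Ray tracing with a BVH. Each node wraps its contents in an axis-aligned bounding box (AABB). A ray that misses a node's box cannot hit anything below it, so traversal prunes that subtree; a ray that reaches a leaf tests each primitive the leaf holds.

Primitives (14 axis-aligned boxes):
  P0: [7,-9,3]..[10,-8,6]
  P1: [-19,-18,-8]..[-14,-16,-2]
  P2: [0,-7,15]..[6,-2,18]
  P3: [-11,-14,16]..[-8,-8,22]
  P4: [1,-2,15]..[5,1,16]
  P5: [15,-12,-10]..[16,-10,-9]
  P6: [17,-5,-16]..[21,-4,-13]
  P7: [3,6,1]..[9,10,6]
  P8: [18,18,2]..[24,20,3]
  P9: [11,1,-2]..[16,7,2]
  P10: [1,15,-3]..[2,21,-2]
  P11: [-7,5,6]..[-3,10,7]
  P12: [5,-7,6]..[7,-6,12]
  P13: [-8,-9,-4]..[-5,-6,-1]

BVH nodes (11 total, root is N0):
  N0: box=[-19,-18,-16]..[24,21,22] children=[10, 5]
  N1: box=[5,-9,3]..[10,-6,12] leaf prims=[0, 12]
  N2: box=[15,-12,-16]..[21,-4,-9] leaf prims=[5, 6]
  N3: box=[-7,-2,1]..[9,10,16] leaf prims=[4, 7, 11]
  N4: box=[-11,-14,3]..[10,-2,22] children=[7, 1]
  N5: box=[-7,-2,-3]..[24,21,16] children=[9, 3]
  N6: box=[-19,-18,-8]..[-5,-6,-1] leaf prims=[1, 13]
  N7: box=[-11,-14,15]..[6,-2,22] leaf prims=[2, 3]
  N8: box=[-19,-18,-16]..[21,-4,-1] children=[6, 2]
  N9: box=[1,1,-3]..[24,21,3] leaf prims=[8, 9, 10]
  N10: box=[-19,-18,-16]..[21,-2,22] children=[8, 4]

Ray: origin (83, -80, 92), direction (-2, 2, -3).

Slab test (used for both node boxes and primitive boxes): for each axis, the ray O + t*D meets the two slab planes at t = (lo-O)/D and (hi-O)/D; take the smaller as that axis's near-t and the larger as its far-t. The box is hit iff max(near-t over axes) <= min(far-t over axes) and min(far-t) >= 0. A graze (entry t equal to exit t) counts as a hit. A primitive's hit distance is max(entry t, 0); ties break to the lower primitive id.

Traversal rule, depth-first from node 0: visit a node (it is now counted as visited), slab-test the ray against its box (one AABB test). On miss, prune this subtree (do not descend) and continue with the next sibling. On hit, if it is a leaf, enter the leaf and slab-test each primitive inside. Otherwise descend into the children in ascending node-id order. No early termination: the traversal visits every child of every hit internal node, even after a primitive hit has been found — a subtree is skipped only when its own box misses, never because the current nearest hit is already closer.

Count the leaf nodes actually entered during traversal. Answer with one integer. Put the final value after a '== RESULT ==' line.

Trace the traversal:
N0 x:[59/2,51] y:[31,101/2] z:[70/3,36] -> hit [31,36], descend [5, 10]
  N5 x:[59/2,45] y:[39,101/2] z:[76/3,95/3] -> miss, prune
  N10 x:[31,51] y:[31,39] z:[70/3,36] -> hit [31,36], descend [4, 8]
    N4 x:[73/2,47] y:[33,39] z:[70/3,89/3] -> miss, prune
    N8 x:[31,51] y:[31,38] z:[31,36] -> hit [31,36], descend [2, 6]
      N2 x:[31,34] y:[34,38] z:[101/3,36] -> hit [34,34] leaf, test {P5@t=34, P6(miss)}
      N6 x:[44,51] y:[31,37] z:[31,100/3] -> miss, prune

Summary -> nodes [0, 5, 10, 4, 8, 2, 6]; box-tests=7; leaf-entries=1; first=P5

== RESULT ==
1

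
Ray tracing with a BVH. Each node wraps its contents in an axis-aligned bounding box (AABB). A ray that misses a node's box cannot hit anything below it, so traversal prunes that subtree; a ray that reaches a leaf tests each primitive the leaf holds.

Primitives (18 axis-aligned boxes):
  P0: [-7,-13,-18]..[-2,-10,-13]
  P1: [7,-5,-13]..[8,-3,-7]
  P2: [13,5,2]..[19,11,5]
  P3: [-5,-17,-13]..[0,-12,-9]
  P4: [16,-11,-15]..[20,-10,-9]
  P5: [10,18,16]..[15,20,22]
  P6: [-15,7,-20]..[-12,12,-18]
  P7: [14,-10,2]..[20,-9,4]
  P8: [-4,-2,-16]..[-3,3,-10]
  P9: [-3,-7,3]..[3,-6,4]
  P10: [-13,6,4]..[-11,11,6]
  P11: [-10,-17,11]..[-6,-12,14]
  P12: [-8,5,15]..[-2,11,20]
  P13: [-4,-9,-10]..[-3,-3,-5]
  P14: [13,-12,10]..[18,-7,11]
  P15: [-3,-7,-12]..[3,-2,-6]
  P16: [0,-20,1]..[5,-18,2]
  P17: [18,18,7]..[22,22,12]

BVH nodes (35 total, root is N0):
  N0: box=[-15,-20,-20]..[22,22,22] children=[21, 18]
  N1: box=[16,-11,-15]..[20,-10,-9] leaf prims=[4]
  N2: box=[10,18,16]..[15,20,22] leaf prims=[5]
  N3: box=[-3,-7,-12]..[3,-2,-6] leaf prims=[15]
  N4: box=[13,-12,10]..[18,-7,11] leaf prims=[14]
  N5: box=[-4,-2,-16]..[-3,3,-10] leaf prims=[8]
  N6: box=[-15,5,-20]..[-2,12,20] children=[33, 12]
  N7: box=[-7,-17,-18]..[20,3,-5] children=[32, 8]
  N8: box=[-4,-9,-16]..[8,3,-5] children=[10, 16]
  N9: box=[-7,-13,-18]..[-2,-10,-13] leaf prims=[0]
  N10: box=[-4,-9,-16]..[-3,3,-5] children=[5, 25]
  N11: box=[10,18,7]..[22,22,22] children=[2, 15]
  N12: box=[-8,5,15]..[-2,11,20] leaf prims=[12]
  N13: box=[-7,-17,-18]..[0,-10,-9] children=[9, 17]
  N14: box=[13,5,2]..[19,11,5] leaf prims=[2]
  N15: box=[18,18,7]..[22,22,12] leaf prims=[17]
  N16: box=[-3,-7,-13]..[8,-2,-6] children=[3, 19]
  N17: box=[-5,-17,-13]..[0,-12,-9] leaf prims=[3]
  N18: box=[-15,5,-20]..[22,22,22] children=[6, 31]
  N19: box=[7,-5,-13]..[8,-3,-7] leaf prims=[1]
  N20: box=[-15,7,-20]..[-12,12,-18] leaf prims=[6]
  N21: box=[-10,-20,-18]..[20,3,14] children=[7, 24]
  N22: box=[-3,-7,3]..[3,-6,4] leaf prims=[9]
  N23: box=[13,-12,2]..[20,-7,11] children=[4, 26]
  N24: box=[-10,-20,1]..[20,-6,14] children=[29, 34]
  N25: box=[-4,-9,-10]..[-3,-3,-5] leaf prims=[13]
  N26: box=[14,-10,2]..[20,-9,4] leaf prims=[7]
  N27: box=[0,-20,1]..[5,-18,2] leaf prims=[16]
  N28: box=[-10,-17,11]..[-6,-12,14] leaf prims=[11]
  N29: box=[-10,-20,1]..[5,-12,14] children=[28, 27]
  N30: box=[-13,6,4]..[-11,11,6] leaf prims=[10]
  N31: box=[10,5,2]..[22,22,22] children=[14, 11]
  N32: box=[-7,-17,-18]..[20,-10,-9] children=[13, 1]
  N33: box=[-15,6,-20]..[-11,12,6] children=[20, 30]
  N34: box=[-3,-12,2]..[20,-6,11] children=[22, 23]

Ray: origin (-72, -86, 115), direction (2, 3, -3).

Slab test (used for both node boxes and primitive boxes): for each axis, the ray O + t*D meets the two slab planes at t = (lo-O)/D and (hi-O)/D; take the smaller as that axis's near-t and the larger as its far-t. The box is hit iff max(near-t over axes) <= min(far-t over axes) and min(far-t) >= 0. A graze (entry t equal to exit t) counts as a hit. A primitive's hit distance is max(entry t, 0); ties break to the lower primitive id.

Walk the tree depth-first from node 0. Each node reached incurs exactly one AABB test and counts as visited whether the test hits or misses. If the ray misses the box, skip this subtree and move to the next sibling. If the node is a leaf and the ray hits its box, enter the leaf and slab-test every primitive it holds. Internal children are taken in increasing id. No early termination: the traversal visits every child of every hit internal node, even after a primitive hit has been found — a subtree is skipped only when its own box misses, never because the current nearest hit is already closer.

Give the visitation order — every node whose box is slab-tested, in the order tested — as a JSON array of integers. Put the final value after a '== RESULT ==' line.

Walk:
N0 x:[57/2,47] y:[22,36] z:[31,45] -> hit [31,36], descend [18, 21]
  N18 x:[57/2,47] y:[91/3,36] z:[31,45] -> hit [31,36], descend [6, 31]
    N6 x:[57/2,35] y:[91/3,98/3] z:[95/3,45] -> hit [95/3,98/3], descend [12, 33]
      N12 x:[32,35] y:[91/3,97/3] z:[95/3,100/3] -> hit [32,97/3] leaf, test {P12@t=32}
      N33 x:[57/2,61/2] y:[92/3,98/3] z:[109/3,45] -> miss, prune
    N31 x:[41,47] y:[91/3,36] z:[31,113/3] -> miss, prune
  N21 x:[31,46] y:[22,89/3] z:[101/3,133/3] -> miss, prune

Summary -> nodes [0, 18, 6, 12, 33, 31, 21]; box-tests=7; leaf-entries=1; first=P12

== RESULT ==
[0, 18, 6, 12, 33, 31, 21]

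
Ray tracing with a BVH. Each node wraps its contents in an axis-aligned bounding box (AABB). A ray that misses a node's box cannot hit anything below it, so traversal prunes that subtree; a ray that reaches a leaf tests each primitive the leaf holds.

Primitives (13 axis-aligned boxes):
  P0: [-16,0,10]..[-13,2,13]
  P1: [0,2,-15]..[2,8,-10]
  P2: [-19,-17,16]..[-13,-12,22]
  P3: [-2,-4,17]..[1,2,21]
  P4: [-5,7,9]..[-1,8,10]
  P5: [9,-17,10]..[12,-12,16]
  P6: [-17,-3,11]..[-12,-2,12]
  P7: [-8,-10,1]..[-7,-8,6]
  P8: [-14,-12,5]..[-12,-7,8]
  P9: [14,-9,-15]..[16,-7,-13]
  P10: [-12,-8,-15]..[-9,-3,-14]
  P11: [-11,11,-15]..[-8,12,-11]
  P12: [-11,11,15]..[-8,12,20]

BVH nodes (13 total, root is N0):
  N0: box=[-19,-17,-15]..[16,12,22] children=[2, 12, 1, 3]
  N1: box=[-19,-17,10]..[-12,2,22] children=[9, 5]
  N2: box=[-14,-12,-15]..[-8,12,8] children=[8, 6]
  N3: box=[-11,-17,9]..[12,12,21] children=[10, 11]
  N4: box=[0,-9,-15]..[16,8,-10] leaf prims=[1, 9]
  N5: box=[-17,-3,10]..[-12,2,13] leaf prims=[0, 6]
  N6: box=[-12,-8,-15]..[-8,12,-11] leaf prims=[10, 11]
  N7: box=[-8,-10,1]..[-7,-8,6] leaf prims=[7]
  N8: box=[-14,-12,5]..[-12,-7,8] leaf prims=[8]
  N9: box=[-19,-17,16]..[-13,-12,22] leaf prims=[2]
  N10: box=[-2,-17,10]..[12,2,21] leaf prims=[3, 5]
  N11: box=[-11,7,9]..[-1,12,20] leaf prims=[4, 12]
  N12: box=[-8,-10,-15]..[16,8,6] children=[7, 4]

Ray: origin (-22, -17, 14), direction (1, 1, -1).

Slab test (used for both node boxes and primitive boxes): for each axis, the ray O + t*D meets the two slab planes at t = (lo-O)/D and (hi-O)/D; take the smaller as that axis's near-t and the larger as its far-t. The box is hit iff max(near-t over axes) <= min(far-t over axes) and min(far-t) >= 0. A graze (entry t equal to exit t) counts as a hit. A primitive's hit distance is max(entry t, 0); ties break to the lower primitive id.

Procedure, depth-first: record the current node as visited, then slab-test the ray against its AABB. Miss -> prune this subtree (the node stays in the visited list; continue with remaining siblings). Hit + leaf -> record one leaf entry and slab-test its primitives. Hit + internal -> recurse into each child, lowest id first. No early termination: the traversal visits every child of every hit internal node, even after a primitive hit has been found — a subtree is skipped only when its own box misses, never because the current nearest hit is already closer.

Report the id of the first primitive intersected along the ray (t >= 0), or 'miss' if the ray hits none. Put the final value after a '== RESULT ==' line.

Trace the traversal:
N0 x:[3,38] y:[0,29] z:[-8,29] -> hit [3,29], descend [1, 2, 3, 12]
  N1 x:[3,10] y:[0,19] z:[-8,4] -> hit [3,4], descend [5, 9]
    N5 x:[5,10] y:[14,19] z:[1,4] -> miss, prune
    N9 x:[3,9] y:[0,5] z:[-8,-2] -> miss, prune
  N2 x:[8,14] y:[5,29] z:[6,29] -> hit [8,14], descend [6, 8]
    N6 x:[10,14] y:[9,29] z:[25,29] -> miss, prune
    N8 x:[8,10] y:[5,10] z:[6,9] -> hit [8,9] leaf, test {P8@t=8}
  N3 x:[11,34] y:[0,29] z:[-7,5] -> miss, prune
  N12 x:[14,38] y:[7,25] z:[8,29] -> hit [14,25], descend [4, 7]
    N4 x:[22,38] y:[8,25] z:[24,29] -> hit [24,25] leaf, test {P1@t=24, P9(miss)}
    N7 x:[14,15] y:[7,9] z:[8,13] -> miss, prune

Visited [0, 1, 5, 9, 2, 6, 8, 3, 12, 4, 7]. Tests: 11 box, 2 leaf. Nearest: P8.

== RESULT ==
8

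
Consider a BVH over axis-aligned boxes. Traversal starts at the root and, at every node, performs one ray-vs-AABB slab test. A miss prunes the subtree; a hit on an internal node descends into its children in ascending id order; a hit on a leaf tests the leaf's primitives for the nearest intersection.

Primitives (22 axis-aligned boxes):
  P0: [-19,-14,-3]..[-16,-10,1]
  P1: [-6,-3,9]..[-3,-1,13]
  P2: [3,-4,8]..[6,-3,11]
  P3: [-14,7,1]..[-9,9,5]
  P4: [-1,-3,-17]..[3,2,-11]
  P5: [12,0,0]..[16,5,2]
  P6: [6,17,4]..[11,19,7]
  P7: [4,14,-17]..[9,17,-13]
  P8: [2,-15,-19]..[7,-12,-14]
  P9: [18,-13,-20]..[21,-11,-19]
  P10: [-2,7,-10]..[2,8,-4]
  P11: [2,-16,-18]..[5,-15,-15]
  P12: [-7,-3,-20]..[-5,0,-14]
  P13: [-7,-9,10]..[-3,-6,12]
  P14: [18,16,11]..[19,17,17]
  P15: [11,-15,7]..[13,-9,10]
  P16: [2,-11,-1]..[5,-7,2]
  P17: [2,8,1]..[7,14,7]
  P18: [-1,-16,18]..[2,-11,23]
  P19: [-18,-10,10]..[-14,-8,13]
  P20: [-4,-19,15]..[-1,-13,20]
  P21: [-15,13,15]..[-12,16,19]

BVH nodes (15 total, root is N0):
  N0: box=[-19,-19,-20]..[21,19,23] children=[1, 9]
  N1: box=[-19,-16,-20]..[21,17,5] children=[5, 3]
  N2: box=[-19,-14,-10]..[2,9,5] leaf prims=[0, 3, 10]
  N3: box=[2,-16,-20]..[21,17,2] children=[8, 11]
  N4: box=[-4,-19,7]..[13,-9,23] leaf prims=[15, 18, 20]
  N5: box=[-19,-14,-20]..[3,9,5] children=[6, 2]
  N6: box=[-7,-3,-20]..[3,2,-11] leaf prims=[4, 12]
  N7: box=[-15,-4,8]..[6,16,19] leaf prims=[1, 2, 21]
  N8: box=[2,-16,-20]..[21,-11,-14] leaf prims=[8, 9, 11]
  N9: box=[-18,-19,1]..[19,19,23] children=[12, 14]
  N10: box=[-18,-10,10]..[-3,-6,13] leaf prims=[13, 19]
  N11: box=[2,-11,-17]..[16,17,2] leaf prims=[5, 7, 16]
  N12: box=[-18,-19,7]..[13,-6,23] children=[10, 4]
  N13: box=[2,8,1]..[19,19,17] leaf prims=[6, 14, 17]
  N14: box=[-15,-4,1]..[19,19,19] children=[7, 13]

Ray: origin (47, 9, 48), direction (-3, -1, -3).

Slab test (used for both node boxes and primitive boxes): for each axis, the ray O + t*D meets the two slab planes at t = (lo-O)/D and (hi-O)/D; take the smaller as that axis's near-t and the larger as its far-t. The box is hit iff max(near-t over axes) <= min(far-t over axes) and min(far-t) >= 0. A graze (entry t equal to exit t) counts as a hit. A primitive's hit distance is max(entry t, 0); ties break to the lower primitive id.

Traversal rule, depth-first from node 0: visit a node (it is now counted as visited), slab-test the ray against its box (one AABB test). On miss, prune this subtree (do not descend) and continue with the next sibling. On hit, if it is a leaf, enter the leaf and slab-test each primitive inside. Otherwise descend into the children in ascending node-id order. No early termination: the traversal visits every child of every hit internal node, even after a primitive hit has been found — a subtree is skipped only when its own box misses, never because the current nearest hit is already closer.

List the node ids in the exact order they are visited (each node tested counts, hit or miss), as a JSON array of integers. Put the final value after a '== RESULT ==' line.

Trace the traversal:
N0 x:[26/3,22] y:[-10,28] z:[25/3,68/3] -> hit [26/3,22], descend [1, 9]
  N1 x:[26/3,22] y:[-8,25] z:[43/3,68/3] -> hit [43/3,22], descend [3, 5]
    N3 x:[26/3,15] y:[-8,25] z:[46/3,68/3] -> miss, prune
    N5 x:[44/3,22] y:[0,23] z:[43/3,68/3] -> hit [44/3,22], descend [2, 6]
      N2 x:[15,22] y:[0,23] z:[43/3,58/3] -> hit [15,58/3] leaf, test {P0(miss), P3(miss), P10(miss)}
      N6 x:[44/3,18] y:[7,12] z:[59/3,68/3] -> miss, prune
  N9 x:[28/3,65/3] y:[-10,28] z:[25/3,47/3] -> hit [28/3,47/3], descend [12, 14]
    N12 x:[34/3,65/3] y:[15,28] z:[25/3,41/3] -> miss, prune
    N14 x:[28/3,62/3] y:[-10,13] z:[29/3,47/3] -> hit [29/3,13], descend [7, 13]
      N7 x:[41/3,62/3] y:[-7,13] z:[29/3,40/3] -> miss, prune
      N13 x:[28/3,15] y:[-10,1] z:[31/3,47/3] -> miss, prune

11 AABB tests over nodes [0, 1, 3, 5, 2, 6, 9, 12, 14, 7, 13]; 1 leaf entered; closest miss.

== RESULT ==
[0, 1, 3, 5, 2, 6, 9, 12, 14, 7, 13]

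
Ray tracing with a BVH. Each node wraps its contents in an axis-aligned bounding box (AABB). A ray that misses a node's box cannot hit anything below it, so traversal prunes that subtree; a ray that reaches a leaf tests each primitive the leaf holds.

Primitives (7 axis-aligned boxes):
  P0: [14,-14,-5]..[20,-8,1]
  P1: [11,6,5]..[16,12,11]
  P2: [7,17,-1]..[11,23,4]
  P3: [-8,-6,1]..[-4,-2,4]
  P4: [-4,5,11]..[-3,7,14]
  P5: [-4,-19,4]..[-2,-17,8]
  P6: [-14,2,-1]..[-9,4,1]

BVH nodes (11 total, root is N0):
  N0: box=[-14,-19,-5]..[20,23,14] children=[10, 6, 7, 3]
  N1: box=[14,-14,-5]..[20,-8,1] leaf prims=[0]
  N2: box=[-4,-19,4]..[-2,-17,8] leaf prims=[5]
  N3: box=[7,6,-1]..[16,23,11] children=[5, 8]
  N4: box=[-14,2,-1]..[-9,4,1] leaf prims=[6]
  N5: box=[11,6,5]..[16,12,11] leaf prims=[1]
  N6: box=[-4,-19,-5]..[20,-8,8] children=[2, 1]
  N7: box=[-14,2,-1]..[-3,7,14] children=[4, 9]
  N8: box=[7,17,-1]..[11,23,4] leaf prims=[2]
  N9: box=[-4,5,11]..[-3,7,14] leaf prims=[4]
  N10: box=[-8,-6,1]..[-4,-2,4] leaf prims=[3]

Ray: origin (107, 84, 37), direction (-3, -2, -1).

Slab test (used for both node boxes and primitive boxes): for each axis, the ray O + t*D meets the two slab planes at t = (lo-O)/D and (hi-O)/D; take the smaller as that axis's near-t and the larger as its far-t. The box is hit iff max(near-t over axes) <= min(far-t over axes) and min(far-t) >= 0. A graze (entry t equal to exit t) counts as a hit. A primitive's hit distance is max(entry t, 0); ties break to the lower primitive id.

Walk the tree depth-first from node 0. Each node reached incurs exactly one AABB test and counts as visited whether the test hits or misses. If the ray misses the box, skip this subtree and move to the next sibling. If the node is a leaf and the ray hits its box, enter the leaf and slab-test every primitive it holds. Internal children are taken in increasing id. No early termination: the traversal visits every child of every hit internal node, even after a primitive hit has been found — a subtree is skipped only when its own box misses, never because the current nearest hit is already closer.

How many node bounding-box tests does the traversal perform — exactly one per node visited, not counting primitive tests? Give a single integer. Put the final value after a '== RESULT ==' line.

Traverse from the root:
N0 x:[29,121/3] y:[61/2,103/2] z:[23,42] -> hit [61/2,121/3], descend [3, 6, 7, 10]
  N3 x:[91/3,100/3] y:[61/2,39] z:[26,38] -> hit [61/2,100/3], descend [5, 8]
    N5 x:[91/3,32] y:[36,39] z:[26,32] -> miss, prune
    N8 x:[32,100/3] y:[61/2,67/2] z:[33,38] -> hit [33,100/3] leaf, test {P2@t=33}
  N6 x:[29,37] y:[46,103/2] z:[29,42] -> miss, prune
  N7 x:[110/3,121/3] y:[77/2,41] z:[23,38] -> miss, prune
  N10 x:[37,115/3] y:[43,45] z:[33,36] -> miss, prune

order=[0, 3, 5, 8, 6, 7, 10]  |boxes|=7  |leaves|=1  hit=P2

== RESULT ==
7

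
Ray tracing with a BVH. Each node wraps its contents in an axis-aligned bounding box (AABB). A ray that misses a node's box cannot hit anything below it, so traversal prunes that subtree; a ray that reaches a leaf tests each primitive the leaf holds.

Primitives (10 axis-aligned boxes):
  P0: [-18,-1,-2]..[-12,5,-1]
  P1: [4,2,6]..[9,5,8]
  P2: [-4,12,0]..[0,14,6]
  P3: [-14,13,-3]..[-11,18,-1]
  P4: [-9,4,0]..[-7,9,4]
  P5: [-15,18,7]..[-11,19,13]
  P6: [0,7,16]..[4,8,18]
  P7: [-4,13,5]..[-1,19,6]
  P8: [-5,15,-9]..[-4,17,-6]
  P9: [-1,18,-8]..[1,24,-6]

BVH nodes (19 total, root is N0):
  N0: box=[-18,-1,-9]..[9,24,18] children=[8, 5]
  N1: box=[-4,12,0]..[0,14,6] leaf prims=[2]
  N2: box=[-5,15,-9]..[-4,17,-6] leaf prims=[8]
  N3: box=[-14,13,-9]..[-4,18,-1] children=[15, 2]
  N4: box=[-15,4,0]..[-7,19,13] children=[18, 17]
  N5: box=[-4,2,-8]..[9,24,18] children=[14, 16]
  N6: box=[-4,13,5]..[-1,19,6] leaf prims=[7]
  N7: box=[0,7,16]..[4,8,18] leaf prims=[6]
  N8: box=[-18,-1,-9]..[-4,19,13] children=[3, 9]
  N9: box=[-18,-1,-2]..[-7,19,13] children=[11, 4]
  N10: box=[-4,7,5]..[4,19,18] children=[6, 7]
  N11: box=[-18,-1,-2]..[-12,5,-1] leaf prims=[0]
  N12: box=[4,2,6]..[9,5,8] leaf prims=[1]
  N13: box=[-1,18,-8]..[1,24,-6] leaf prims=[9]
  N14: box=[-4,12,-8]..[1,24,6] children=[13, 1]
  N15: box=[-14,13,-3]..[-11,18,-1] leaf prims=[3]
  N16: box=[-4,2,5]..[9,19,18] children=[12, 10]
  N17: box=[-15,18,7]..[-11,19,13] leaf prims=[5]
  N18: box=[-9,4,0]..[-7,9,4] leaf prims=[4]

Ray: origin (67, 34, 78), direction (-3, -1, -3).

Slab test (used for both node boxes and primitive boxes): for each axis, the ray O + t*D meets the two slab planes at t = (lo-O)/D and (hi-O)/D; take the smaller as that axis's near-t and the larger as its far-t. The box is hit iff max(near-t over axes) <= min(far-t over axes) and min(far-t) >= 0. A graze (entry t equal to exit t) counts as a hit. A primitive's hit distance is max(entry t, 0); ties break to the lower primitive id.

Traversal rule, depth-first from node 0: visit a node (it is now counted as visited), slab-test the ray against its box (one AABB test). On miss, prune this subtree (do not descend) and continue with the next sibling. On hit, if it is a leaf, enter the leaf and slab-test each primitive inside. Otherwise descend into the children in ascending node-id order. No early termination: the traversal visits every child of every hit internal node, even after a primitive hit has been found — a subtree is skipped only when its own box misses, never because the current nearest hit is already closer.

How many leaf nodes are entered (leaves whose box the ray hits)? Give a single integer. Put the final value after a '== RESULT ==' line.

Traverse from the root:
N0 x:[58/3,85/3] y:[10,35] z:[20,29] -> hit [20,85/3], descend [5, 8]
  N5 x:[58/3,71/3] y:[10,32] z:[20,86/3] -> hit [20,71/3], descend [14, 16]
    N14 x:[22,71/3] y:[10,22] z:[24,86/3] -> miss, prune
    N16 x:[58/3,71/3] y:[15,32] z:[20,73/3] -> hit [20,71/3], descend [10, 12]
      N10 x:[21,71/3] y:[15,27] z:[20,73/3] -> hit [21,71/3], descend [6, 7]
        N6 x:[68/3,71/3] y:[15,21] z:[24,73/3] -> miss, prune
        N7 x:[21,67/3] y:[26,27] z:[20,62/3] -> miss, prune
      N12 x:[58/3,21] y:[29,32] z:[70/3,24] -> miss, prune
  N8 x:[71/3,85/3] y:[15,35] z:[65/3,29] -> hit [71/3,85/3], descend [3, 9]
    N3 x:[71/3,27] y:[16,21] z:[79/3,29] -> miss, prune
    N9 x:[74/3,85/3] y:[15,35] z:[65/3,80/3] -> hit [74/3,80/3], descend [4, 11]
      N4 x:[74/3,82/3] y:[15,30] z:[65/3,26] -> hit [74/3,26], descend [17, 18]
        N17 x:[26,82/3] y:[15,16] z:[65/3,71/3] -> miss, prune
        N18 x:[74/3,76/3] y:[25,30] z:[74/3,26] -> hit [25,76/3] leaf, test {P4@t=25}
      N11 x:[79/3,85/3] y:[29,35] z:[79/3,80/3] -> miss, prune

order=[0, 5, 14, 16, 10, 6, 7, 12, 8, 3, 9, 4, 17, 18, 11]  |boxes|=15  |leaves|=1  hit=P4

== RESULT ==
1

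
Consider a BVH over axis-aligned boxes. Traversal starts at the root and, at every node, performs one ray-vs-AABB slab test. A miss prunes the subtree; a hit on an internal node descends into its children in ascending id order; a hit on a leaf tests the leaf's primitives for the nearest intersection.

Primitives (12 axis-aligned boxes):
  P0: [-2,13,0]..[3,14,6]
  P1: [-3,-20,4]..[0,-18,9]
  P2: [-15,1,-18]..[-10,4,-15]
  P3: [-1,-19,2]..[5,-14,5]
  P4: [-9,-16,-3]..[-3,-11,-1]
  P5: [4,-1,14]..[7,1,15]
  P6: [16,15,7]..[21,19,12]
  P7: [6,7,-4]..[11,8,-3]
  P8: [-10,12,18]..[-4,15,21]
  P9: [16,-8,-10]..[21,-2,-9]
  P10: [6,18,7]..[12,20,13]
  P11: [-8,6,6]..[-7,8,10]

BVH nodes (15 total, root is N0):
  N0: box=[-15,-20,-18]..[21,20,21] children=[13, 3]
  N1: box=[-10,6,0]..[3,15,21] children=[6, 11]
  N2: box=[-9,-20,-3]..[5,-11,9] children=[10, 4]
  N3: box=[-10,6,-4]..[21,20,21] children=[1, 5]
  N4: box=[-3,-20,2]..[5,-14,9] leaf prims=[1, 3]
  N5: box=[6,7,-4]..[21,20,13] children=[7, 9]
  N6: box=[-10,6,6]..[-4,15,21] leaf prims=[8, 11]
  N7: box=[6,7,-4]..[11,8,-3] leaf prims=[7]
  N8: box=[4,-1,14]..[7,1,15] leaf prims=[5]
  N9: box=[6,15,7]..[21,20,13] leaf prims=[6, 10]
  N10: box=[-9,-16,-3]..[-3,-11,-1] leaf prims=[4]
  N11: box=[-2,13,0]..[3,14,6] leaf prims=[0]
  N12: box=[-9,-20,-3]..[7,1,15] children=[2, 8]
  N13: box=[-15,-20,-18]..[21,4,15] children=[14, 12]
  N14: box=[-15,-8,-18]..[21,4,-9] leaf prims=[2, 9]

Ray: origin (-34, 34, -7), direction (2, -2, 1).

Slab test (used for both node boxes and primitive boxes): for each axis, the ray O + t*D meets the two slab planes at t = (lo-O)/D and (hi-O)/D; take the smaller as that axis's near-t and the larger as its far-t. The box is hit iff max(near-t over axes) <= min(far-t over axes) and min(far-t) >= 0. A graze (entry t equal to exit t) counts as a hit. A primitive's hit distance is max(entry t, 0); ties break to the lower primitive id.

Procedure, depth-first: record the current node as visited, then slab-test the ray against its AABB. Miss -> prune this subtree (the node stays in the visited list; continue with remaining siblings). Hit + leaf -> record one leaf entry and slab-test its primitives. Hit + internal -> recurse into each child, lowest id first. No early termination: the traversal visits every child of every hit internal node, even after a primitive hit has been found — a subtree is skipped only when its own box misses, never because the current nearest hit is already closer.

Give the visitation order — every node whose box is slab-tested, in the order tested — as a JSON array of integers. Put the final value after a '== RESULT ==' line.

Walk:
N0 x:[19/2,55/2] y:[7,27] z:[-11,28] -> hit [19/2,27], descend [3, 13]
  N3 x:[12,55/2] y:[7,14] z:[3,28] -> hit [12,14], descend [1, 5]
    N1 x:[12,37/2] y:[19/2,14] z:[7,28] -> hit [12,14], descend [6, 11]
      N6 x:[12,15] y:[19/2,14] z:[13,28] -> hit [13,14] leaf, test {P8(miss), P11@t=13}
      N11 x:[16,37/2] y:[10,21/2] z:[7,13] -> miss, prune
    N5 x:[20,55/2] y:[7,27/2] z:[3,20] -> miss, prune
  N13 x:[19/2,55/2] y:[15,27] z:[-11,22] -> hit [15,22], descend [12, 14]
    N12 x:[25/2,41/2] y:[33/2,27] z:[4,22] -> hit [33/2,41/2], descend [2, 8]
      N2 x:[25/2,39/2] y:[45/2,27] z:[4,16] -> miss, prune
      N8 x:[19,41/2] y:[33/2,35/2] z:[21,22] -> miss, prune
    N14 x:[19/2,55/2] y:[15,21] z:[-11,-2] -> miss, prune

Summary -> nodes [0, 3, 1, 6, 11, 5, 13, 12, 2, 8, 14]; box-tests=11; leaf-entries=1; first=P11

== RESULT ==
[0, 3, 1, 6, 11, 5, 13, 12, 2, 8, 14]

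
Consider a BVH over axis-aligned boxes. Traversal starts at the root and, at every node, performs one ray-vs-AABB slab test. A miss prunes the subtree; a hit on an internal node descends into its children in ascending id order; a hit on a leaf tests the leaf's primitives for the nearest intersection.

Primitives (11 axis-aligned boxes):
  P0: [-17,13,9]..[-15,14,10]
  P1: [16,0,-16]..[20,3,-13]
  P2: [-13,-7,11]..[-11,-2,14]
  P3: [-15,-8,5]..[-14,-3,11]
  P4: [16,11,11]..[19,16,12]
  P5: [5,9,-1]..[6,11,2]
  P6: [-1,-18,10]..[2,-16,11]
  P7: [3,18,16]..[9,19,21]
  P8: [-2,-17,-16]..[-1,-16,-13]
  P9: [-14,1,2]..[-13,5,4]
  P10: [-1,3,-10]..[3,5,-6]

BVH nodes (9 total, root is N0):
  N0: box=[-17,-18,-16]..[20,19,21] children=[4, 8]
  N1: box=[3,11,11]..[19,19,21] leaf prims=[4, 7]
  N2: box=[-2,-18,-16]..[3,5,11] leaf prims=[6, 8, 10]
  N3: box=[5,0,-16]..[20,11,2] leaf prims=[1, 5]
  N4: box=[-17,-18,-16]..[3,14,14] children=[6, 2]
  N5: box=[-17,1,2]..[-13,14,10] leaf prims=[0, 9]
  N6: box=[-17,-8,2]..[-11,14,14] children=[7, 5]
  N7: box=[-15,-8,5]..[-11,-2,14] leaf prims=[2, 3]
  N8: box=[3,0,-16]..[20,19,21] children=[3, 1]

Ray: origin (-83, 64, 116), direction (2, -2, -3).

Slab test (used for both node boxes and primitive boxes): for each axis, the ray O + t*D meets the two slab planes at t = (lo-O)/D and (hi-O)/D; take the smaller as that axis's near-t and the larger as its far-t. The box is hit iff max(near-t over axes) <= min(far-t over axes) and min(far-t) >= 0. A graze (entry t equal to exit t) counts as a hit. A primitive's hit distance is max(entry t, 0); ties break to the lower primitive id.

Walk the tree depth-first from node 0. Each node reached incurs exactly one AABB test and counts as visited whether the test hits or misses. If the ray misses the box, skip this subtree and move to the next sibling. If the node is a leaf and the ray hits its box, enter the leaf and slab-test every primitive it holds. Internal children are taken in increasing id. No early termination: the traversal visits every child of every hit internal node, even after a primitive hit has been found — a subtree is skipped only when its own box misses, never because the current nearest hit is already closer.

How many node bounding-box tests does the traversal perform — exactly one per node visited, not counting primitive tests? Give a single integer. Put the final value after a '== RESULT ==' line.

Trace the traversal:
N0 x:[33,103/2] y:[45/2,41] z:[95/3,44] -> hit [33,41], descend [4, 8]
  N4 x:[33,43] y:[25,41] z:[34,44] -> hit [34,41], descend [2, 6]
    N2 x:[81/2,43] y:[59/2,41] z:[35,44] -> hit [81/2,41] leaf, test {P6(miss), P8(miss), P10(miss)}
    N6 x:[33,36] y:[25,36] z:[34,38] -> hit [34,36], descend [5, 7]
      N5 x:[33,35] y:[25,63/2] z:[106/3,38] -> miss, prune
      N7 x:[34,36] y:[33,36] z:[34,37] -> hit [34,36] leaf, test {P2@t=35, P3(miss)}
  N8 x:[43,103/2] y:[45/2,32] z:[95/3,44] -> miss, prune

order=[0, 4, 2, 6, 5, 7, 8]  |boxes|=7  |leaves|=2  hit=P2

== RESULT ==
7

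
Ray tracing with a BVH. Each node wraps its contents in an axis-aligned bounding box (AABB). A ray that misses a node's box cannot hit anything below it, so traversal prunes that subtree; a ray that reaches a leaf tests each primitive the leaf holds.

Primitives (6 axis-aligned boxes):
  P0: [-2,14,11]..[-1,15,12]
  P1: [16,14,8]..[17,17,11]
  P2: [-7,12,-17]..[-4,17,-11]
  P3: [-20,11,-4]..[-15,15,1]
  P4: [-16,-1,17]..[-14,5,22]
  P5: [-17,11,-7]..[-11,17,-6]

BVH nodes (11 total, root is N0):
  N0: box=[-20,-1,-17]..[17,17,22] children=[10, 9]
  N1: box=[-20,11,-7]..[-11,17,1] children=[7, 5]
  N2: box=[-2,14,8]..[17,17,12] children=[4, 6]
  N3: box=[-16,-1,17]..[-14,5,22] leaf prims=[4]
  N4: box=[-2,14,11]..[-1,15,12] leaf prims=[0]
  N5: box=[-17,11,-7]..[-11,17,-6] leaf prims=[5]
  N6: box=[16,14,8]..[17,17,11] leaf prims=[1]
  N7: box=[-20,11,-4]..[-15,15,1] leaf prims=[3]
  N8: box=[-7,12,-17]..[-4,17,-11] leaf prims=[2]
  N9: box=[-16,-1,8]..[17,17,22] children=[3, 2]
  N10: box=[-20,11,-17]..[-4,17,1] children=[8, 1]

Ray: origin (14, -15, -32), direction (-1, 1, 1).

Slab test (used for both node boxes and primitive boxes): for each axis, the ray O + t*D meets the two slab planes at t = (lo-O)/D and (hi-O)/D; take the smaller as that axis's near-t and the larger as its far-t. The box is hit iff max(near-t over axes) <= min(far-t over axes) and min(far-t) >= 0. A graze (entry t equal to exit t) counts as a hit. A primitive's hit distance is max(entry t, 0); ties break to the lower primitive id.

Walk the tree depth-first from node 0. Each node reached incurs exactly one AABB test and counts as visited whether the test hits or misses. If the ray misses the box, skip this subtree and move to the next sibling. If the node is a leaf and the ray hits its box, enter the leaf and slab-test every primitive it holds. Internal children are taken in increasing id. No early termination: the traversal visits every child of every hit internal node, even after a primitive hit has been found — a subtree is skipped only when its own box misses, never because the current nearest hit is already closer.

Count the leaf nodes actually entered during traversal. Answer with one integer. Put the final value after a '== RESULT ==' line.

Walk:
N0 x:[-3,34] y:[14,32] z:[15,54] -> hit [15,32], descend [9, 10]
  N9 x:[-3,30] y:[14,32] z:[40,54] -> miss, prune
  N10 x:[18,34] y:[26,32] z:[15,33] -> hit [26,32], descend [1, 8]
    N1 x:[25,34] y:[26,32] z:[25,33] -> hit [26,32], descend [5, 7]
      N5 x:[25,31] y:[26,32] z:[25,26] -> hit [26,26] leaf, test {P5@t=26}
      N7 x:[29,34] y:[26,30] z:[28,33] -> hit [29,30] leaf, test {P3@t=29}
    N8 x:[18,21] y:[27,32] z:[15,21] -> miss, prune

Visited [0, 9, 10, 1, 5, 7, 8]. Tests: 7 box, 2 leaf. Nearest: P5.

== RESULT ==
2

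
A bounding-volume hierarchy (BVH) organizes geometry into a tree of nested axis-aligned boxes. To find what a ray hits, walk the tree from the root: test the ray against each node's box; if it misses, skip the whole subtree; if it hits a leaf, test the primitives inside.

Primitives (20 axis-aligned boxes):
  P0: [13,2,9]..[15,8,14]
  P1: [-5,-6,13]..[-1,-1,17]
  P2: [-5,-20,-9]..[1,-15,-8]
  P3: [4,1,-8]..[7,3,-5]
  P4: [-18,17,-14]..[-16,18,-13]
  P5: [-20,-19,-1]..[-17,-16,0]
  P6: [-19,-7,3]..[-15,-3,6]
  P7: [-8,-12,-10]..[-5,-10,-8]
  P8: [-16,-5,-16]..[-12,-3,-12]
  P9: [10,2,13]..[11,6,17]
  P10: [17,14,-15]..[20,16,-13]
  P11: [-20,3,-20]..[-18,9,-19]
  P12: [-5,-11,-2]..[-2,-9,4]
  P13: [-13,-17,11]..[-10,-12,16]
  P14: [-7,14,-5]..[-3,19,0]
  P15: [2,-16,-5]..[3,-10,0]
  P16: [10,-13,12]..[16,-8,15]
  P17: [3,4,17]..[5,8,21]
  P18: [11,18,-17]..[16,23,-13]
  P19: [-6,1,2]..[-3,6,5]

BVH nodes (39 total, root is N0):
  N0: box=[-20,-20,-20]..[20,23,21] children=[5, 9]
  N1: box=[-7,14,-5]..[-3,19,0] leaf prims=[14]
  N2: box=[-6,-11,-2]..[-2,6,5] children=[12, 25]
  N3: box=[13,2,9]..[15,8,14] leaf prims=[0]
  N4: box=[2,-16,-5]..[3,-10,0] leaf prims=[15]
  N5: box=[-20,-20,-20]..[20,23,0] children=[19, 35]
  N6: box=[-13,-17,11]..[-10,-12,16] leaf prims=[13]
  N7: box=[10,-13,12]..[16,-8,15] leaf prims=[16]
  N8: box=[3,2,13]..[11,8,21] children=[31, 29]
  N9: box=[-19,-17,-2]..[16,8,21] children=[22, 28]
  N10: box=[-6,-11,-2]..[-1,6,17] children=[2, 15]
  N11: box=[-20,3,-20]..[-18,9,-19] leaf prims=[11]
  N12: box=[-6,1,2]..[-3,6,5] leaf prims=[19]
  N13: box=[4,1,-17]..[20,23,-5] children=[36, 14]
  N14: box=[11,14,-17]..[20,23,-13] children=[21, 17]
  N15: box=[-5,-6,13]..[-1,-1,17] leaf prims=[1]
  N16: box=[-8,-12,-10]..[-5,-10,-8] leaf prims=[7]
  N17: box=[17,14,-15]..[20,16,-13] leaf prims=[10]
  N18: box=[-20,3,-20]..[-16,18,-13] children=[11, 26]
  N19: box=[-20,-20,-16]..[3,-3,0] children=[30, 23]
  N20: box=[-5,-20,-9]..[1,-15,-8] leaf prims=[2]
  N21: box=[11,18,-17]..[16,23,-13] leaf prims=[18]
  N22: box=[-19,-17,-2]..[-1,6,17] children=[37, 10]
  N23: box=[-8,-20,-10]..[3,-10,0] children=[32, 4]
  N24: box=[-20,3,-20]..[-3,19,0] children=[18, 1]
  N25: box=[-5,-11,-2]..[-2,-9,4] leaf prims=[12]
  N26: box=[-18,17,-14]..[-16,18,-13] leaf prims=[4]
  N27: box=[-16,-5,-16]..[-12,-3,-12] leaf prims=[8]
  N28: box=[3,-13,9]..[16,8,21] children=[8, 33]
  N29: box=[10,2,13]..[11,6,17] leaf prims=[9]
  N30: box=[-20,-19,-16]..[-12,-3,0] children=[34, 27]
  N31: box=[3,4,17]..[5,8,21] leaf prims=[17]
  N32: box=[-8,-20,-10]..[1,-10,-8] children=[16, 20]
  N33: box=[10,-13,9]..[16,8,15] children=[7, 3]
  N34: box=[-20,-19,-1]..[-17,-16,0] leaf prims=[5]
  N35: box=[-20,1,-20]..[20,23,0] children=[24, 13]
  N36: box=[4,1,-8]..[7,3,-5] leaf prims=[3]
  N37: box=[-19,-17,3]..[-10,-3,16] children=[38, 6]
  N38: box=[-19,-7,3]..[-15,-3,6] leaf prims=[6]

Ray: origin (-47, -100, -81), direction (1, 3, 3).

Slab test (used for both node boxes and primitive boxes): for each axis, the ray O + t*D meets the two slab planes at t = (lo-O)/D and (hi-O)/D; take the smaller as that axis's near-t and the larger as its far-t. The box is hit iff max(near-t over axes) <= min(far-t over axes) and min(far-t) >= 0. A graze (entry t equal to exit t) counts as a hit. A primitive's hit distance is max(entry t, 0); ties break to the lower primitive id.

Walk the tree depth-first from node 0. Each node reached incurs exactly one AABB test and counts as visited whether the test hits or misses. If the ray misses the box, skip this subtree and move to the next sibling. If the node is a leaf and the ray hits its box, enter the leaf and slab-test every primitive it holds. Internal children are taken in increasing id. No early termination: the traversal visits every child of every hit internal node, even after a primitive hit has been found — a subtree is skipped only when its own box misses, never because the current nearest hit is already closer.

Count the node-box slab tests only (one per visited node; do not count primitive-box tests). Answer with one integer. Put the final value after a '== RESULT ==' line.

Trace the traversal:
N0 x:[27,67] y:[80/3,41] z:[61/3,34] -> hit [27,34], descend [5, 9]
  N5 x:[27,67] y:[80/3,41] z:[61/3,27] -> hit [27,27], descend [19, 35]
    N19 x:[27,50] y:[80/3,97/3] z:[65/3,27] -> hit [27,27], descend [23, 30]
      N23 x:[39,50] y:[80/3,30] z:[71/3,27] -> miss, prune
      N30 x:[27,35] y:[27,97/3] z:[65/3,27] -> hit [27,27], descend [27, 34]
        N27 x:[31,35] y:[95/3,97/3] z:[65/3,23] -> miss, prune
        N34 x:[27,30] y:[27,28] z:[80/3,27] -> hit [27,27] leaf, test {P5@t=27}
    N35 x:[27,67] y:[101/3,41] z:[61/3,27] -> miss, prune
  N9 x:[28,63] y:[83/3,36] z:[79/3,34] -> hit [28,34], descend [22, 28]
    N22 x:[28,46] y:[83/3,106/3] z:[79/3,98/3] -> hit [28,98/3], descend [10, 37]
      N10 x:[41,46] y:[89/3,106/3] z:[79/3,98/3] -> miss, prune
      N37 x:[28,37] y:[83/3,97/3] z:[28,97/3] -> hit [28,97/3], descend [6, 38]
        N6 x:[34,37] y:[83/3,88/3] z:[92/3,97/3] -> miss, prune
        N38 x:[28,32] y:[31,97/3] z:[28,29] -> miss, prune
    N28 x:[50,63] y:[29,36] z:[30,34] -> miss, prune

Summary -> nodes [0, 5, 19, 23, 30, 27, 34, 35, 9, 22, 10, 37, 6, 38, 28]; box-tests=15; leaf-entries=1; first=P5

== RESULT ==
15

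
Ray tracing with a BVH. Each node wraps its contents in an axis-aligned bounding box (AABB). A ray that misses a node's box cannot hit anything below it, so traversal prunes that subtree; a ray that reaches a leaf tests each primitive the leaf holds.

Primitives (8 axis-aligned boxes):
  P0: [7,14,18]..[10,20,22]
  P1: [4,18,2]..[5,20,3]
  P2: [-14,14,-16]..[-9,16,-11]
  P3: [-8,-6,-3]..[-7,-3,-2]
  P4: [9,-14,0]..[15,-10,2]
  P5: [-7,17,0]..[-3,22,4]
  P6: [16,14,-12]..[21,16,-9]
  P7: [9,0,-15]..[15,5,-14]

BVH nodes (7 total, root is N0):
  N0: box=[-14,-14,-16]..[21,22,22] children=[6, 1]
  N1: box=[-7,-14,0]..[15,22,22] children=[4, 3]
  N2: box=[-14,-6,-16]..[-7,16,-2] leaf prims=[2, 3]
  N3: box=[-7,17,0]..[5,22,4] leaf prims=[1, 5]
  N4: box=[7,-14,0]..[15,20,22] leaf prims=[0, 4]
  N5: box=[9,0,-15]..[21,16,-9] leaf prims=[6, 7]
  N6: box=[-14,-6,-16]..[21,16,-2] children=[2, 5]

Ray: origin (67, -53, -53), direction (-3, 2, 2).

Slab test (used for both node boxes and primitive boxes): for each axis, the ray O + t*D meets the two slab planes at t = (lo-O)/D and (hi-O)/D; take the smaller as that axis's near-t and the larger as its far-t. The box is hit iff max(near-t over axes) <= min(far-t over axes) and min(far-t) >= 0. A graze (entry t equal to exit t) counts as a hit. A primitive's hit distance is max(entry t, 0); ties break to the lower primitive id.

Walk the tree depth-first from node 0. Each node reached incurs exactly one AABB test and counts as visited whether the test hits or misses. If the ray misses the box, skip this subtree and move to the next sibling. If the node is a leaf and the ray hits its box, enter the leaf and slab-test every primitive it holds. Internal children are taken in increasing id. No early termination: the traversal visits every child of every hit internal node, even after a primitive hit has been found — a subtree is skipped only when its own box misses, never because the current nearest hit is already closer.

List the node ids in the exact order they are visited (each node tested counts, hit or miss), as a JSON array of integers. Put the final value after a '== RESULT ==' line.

Trace the traversal:
N0 x:[46/3,27] y:[39/2,75/2] z:[37/2,75/2] -> hit [39/2,27], descend [1, 6]
  N1 x:[52/3,74/3] y:[39/2,75/2] z:[53/2,75/2] -> miss, prune
  N6 x:[46/3,27] y:[47/2,69/2] z:[37/2,51/2] -> hit [47/2,51/2], descend [2, 5]
    N2 x:[74/3,27] y:[47/2,69/2] z:[37/2,51/2] -> hit [74/3,51/2] leaf, test {P2(miss), P3@t=25}
    N5 x:[46/3,58/3] y:[53/2,69/2] z:[19,22] -> miss, prune

Visited [0, 1, 6, 2, 5]. Tests: 5 box, 1 leaf. Nearest: P3.

== RESULT ==
[0, 1, 6, 2, 5]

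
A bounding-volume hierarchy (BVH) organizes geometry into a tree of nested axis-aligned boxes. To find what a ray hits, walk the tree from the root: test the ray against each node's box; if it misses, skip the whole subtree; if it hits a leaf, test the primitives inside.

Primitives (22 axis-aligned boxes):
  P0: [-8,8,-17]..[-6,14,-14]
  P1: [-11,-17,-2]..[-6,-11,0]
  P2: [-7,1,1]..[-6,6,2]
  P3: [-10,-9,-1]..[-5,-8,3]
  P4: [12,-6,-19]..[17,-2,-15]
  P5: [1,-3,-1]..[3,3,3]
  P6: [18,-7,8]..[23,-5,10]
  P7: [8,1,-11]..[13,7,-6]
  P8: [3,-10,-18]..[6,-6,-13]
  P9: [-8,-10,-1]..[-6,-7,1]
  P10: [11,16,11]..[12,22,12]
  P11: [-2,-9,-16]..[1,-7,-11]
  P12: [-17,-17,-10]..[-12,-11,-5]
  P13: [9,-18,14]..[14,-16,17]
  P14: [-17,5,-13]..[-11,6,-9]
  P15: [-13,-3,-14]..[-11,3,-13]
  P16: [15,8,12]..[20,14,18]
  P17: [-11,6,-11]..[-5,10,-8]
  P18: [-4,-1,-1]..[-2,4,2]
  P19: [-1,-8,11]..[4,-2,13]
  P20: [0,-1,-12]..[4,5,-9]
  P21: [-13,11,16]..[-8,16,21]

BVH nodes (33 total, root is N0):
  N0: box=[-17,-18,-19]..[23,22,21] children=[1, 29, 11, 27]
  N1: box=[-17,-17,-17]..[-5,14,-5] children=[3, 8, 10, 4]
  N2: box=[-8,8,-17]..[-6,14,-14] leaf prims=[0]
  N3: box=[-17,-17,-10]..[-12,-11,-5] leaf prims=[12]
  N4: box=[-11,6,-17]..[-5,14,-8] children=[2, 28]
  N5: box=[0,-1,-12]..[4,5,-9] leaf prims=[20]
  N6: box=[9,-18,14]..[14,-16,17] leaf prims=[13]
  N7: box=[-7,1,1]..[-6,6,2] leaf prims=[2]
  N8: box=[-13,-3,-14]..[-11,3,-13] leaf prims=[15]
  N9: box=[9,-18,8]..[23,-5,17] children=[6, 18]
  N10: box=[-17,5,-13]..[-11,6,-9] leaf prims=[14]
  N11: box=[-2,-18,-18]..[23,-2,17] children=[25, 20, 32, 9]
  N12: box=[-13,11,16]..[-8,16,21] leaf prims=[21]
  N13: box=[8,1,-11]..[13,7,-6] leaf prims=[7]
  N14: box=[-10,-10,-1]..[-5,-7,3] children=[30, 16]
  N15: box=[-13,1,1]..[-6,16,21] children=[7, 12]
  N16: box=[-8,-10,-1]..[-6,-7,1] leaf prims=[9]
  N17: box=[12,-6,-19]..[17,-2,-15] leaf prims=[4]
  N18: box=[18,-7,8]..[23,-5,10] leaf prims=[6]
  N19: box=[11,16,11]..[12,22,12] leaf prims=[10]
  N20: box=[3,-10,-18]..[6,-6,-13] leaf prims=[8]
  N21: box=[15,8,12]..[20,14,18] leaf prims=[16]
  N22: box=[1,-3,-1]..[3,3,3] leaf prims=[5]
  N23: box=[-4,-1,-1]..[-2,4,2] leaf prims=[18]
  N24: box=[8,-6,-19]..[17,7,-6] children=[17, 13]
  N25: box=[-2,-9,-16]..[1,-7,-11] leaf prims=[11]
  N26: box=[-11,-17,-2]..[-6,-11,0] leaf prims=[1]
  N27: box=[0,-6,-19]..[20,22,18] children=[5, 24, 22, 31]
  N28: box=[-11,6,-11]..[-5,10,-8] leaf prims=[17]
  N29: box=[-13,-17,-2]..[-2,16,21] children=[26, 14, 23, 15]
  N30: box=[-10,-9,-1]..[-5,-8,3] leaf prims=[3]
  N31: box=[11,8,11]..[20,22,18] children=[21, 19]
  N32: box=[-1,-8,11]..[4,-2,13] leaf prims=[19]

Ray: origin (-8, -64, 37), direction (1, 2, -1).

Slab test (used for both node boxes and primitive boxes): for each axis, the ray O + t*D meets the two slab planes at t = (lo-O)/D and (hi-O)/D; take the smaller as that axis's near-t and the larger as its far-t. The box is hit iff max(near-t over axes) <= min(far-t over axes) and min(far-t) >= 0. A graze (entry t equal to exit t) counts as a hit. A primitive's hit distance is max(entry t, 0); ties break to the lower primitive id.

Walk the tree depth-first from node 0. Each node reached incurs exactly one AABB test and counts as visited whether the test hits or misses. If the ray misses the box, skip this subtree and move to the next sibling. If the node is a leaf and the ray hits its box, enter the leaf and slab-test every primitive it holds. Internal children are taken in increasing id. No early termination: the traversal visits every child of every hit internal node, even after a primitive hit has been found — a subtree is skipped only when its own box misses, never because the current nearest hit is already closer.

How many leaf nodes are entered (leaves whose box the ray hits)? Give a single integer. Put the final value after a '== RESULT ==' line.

Trace the traversal:
N0 x:[-9,31] y:[23,43] z:[16,56] -> hit [23,31], descend [1, 11, 27, 29]
  N1 x:[-9,3] y:[47/2,39] z:[42,54] -> miss, prune
  N11 x:[6,31] y:[23,31] z:[20,55] -> hit [23,31], descend [9, 20, 25, 32]
    N9 x:[17,31] y:[23,59/2] z:[20,29] -> hit [23,29], descend [6, 18]
      N6 x:[17,22] y:[23,24] z:[20,23] -> miss, prune
      N18 x:[26,31] y:[57/2,59/2] z:[27,29] -> hit [57/2,29] leaf, test {P6@t=57/2}
    N20 x:[11,14] y:[27,29] z:[50,55] -> miss, prune
    N25 x:[6,9] y:[55/2,57/2] z:[48,53] -> miss, prune
    N32 x:[7,12] y:[28,31] z:[24,26] -> miss, prune
  N27 x:[8,28] y:[29,43] z:[19,56] -> miss, prune
  N29 x:[-5,6] y:[47/2,40] z:[16,39] -> miss, prune

Visited [0, 1, 11, 9, 6, 18, 20, 25, 32, 27, 29]. Tests: 11 box, 1 leaf. Nearest: P6.

== RESULT ==
1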